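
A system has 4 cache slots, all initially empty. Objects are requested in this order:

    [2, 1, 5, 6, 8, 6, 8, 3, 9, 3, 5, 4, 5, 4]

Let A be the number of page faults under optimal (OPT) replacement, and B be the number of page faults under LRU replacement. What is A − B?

-1

Under OPT: F F F F F . . F F . . F . . → 8 faults.
Under LRU: F F F F F . . F F . F F . . → 9 faults.
A − B = 8 − 9 = -1.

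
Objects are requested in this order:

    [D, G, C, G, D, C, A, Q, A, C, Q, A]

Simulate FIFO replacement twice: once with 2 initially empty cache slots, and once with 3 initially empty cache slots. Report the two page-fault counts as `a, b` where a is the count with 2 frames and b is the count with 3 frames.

2 frames: F F F . F . F F . F . F → 8 faults.
3 frames: F F F . . . F F . . . . → 5 faults.
5 < 8: adding a frame reduced faults, as is typical.

8, 5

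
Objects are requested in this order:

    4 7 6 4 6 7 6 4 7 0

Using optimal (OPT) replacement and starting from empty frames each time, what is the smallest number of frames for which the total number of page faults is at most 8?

2

f=1: 10 faults
f=2: 6 faults
f=3: 4 faults
f=4: 4 faults
Smallest f with faults ≤ 8 is 2.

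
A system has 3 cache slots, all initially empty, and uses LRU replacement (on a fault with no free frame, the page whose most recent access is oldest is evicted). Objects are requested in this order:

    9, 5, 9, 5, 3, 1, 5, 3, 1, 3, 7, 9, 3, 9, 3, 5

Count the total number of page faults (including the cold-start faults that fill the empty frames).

7

9 -> miss, frames [9]
5 -> miss, frames [9, 5]
9 -> hit
5 -> hit
3 -> miss, frames [9, 5, 3]
1 -> miss, evict 9, frames [5, 3, 1]
5 -> hit
3 -> hit
1 -> hit
3 -> hit
7 -> miss, evict 5, frames [1, 3, 7]
9 -> miss, evict 1, frames [3, 7, 9]
3 -> hit
9 -> hit
3 -> hit
5 -> miss, evict 7, frames [9, 3, 5]
Page faults: 7.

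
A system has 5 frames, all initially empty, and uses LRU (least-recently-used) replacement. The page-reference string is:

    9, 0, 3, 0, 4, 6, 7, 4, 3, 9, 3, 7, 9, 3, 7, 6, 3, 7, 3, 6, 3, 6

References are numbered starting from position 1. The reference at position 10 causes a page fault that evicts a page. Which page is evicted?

0

pos 1: 9: fault, frames (9)
pos 2: 0: fault, frames (9 0)
pos 3: 3: fault, frames (9 0 3)
pos 4: 0: hit
pos 5: 4: fault, frames (9 3 0 4)
pos 6: 6: fault, frames (9 3 0 4 6)
pos 7: 7: fault, evict 9, frames (3 0 4 6 7)
pos 8: 4: hit
pos 9: 3: hit
pos 10: 9: fault, evict 0, frames (6 7 4 3 9)
At position 10, page 0 is evicted.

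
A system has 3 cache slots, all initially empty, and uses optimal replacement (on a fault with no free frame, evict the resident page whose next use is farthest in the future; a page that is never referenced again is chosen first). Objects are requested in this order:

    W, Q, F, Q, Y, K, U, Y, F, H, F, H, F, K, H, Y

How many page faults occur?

8

W -> miss, frames [W]
Q -> miss, frames [W, Q]
F -> miss, frames [W, Q, F]
Q -> hit
Y -> miss, evict Q, frames [W, F, Y]
K -> miss, evict W, frames [F, Y, K]
U -> miss, evict K, frames [F, Y, U]
Y -> hit
F -> hit
H -> miss, evict U, frames [F, Y, H]
F -> hit
H -> hit
F -> hit
K -> miss, evict F, frames [Y, H, K]
H -> hit
Y -> hit
Page faults: 8.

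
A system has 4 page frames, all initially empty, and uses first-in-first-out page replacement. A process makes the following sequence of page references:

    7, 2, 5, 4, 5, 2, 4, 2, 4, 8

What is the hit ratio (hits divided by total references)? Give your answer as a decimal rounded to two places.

0.50

7: miss, frames {7}
2: miss, frames {7,2}
5: miss, frames {7,2,5}
4: miss, frames {7,2,5,4}
5: hit
2: hit
4: hit
2: hit
4: hit
8: miss, evict 7, frames {2,5,4,8}
Hits: 5 of 10 references → 5/10 = 0.5000.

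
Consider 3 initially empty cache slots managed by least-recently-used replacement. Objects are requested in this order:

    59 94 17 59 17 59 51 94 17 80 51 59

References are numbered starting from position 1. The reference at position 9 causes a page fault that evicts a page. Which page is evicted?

pos 1: 59: miss, frames {59}
pos 2: 94: miss, frames {59,94}
pos 3: 17: miss, frames {59,94,17}
pos 4: 59: hit
pos 5: 17: hit
pos 6: 59: hit
pos 7: 51: miss, evict 94, frames {17,59,51}
pos 8: 94: miss, evict 17, frames {59,51,94}
pos 9: 17: miss, evict 59, frames {51,94,17}
At position 9, page 59 is evicted.

59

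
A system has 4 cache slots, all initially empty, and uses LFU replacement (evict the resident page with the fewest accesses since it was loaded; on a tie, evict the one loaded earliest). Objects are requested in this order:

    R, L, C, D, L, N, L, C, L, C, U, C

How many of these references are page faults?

R -> fault, frames (R)
L -> fault, frames (R L)
C -> fault, frames (R L C)
D -> fault, frames (R L C D)
L -> hit
N -> fault, evict R, frames (L C D N)
L -> hit
C -> hit
L -> hit
C -> hit
U -> fault, evict D, frames (L C N U)
C -> hit
Page faults: 6.

6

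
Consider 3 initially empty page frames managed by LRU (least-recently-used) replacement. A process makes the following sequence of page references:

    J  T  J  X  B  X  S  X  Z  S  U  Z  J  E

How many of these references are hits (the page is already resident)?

5

J -> miss, frames {J}
T -> miss, frames {J,T}
J -> hit
X -> miss, frames {T,J,X}
B -> miss, evict T, frames {J,X,B}
X -> hit
S -> miss, evict J, frames {B,X,S}
X -> hit
Z -> miss, evict B, frames {S,X,Z}
S -> hit
U -> miss, evict X, frames {Z,S,U}
Z -> hit
J -> miss, evict S, frames {U,Z,J}
E -> miss, evict U, frames {Z,J,E}
Hits: 5.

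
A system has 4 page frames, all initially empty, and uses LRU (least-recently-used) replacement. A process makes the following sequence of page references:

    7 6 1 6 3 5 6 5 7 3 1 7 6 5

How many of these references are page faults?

9

7: miss, frames [7]
6: miss, frames [7, 6]
1: miss, frames [7, 6, 1]
6: hit
3: miss, frames [7, 1, 6, 3]
5: miss, evict 7, frames [1, 6, 3, 5]
6: hit
5: hit
7: miss, evict 1, frames [3, 6, 5, 7]
3: hit
1: miss, evict 6, frames [5, 7, 3, 1]
7: hit
6: miss, evict 5, frames [3, 1, 7, 6]
5: miss, evict 3, frames [1, 7, 6, 5]
Page faults: 9.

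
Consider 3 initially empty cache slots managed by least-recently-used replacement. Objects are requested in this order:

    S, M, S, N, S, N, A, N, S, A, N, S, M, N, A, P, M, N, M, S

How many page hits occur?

10

S → miss, frames [S]
M → miss, frames [S, M]
S → hit
N → miss, frames [M, S, N]
S → hit
N → hit
A → miss, evict M, frames [S, N, A]
N → hit
S → hit
A → hit
N → hit
S → hit
M → miss, evict A, frames [N, S, M]
N → hit
A → miss, evict S, frames [M, N, A]
P → miss, evict M, frames [N, A, P]
M → miss, evict N, frames [A, P, M]
N → miss, evict A, frames [P, M, N]
M → hit
S → miss, evict P, frames [N, M, S]
Hits: 10.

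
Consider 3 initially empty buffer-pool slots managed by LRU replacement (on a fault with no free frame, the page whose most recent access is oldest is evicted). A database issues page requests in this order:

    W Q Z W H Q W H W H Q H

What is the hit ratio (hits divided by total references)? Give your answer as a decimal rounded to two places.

0.58

W → fault, frames (W)
Q → fault, frames (W Q)
Z → fault, frames (W Q Z)
W → hit
H → fault, evict Q, frames (Z W H)
Q → fault, evict Z, frames (W H Q)
W → hit
H → hit
W → hit
H → hit
Q → hit
H → hit
Hits: 7 of 12 references → 7/12 = 0.5833.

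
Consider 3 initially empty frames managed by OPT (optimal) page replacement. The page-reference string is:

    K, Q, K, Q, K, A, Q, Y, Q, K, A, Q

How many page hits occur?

7

K → fault, frames (K)
Q → fault, frames (K Q)
K → hit
Q → hit
K → hit
A → fault, frames (K Q A)
Q → hit
Y → fault, evict A, frames (K Q Y)
Q → hit
K → hit
A → fault, evict Y, frames (K Q A)
Q → hit
Hits: 7.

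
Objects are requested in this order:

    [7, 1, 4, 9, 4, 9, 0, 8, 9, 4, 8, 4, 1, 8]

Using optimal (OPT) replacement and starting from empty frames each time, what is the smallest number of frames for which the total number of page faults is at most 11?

2

f=1: 14 faults
f=2: 8 faults
f=3: 7 faults
f=4: 6 faults
f=5: 6 faults
f=6: 6 faults
Smallest f with faults ≤ 11 is 2.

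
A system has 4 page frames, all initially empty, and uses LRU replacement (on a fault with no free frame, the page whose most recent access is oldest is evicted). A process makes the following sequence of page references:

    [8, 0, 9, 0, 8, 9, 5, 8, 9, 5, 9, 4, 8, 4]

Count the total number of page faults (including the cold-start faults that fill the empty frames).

8: miss, frames (8)
0: miss, frames (8 0)
9: miss, frames (8 0 9)
0: hit
8: hit
9: hit
5: miss, frames (0 8 9 5)
8: hit
9: hit
5: hit
9: hit
4: miss, evict 0, frames (8 5 9 4)
8: hit
4: hit
Page faults: 5.

5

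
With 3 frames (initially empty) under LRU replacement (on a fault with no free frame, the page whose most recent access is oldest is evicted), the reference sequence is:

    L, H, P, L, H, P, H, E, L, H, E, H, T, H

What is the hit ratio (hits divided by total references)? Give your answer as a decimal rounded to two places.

0.57

L: fault, frames {L}
H: fault, frames {L,H}
P: fault, frames {L,H,P}
L: hit
H: hit
P: hit
H: hit
E: fault, evict L, frames {P,H,E}
L: fault, evict P, frames {H,E,L}
H: hit
E: hit
H: hit
T: fault, evict L, frames {E,H,T}
H: hit
Hits: 8 of 14 references → 8/14 = 0.5714.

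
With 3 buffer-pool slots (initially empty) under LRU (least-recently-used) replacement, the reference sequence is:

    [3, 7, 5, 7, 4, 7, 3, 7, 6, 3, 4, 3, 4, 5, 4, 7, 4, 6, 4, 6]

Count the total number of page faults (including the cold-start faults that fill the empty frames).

3: fault, frames [3]
7: fault, frames [3, 7]
5: fault, frames [3, 7, 5]
7: hit
4: fault, evict 3, frames [5, 7, 4]
7: hit
3: fault, evict 5, frames [4, 7, 3]
7: hit
6: fault, evict 4, frames [3, 7, 6]
3: hit
4: fault, evict 7, frames [6, 3, 4]
3: hit
4: hit
5: fault, evict 6, frames [3, 4, 5]
4: hit
7: fault, evict 3, frames [5, 4, 7]
4: hit
6: fault, evict 5, frames [7, 4, 6]
4: hit
6: hit
Page faults: 10.

10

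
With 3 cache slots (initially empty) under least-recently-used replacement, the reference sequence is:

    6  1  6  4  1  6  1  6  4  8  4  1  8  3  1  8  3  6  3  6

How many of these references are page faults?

7

6 -> fault, frames {6}
1 -> fault, frames {6,1}
6 -> hit
4 -> fault, frames {1,6,4}
1 -> hit
6 -> hit
1 -> hit
6 -> hit
4 -> hit
8 -> fault, evict 1, frames {6,4,8}
4 -> hit
1 -> fault, evict 6, frames {8,4,1}
8 -> hit
3 -> fault, evict 4, frames {1,8,3}
1 -> hit
8 -> hit
3 -> hit
6 -> fault, evict 1, frames {8,3,6}
3 -> hit
6 -> hit
Page faults: 7.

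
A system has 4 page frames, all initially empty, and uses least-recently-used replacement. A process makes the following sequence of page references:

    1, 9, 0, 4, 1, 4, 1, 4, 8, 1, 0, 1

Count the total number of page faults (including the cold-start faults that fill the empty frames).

5

1: fault, frames {1}
9: fault, frames {1,9}
0: fault, frames {1,9,0}
4: fault, frames {1,9,0,4}
1: hit
4: hit
1: hit
4: hit
8: fault, evict 9, frames {0,1,4,8}
1: hit
0: hit
1: hit
Page faults: 5.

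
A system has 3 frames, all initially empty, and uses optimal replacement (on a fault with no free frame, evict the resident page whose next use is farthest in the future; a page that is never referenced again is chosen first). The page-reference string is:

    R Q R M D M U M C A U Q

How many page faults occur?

7

R -> miss, frames [R]
Q -> miss, frames [R, Q]
R -> hit
M -> miss, frames [R, Q, M]
D -> miss, evict R, frames [Q, M, D]
M -> hit
U -> miss, evict D, frames [Q, M, U]
M -> hit
C -> miss, evict M, frames [Q, U, C]
A -> miss, evict C, frames [Q, U, A]
U -> hit
Q -> hit
Page faults: 7.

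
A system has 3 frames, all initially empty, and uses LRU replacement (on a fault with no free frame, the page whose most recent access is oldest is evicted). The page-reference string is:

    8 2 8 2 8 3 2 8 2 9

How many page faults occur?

4

8 → fault, frames [8]
2 → fault, frames [8, 2]
8 → hit
2 → hit
8 → hit
3 → fault, frames [2, 8, 3]
2 → hit
8 → hit
2 → hit
9 → fault, evict 3, frames [8, 2, 9]
Page faults: 4.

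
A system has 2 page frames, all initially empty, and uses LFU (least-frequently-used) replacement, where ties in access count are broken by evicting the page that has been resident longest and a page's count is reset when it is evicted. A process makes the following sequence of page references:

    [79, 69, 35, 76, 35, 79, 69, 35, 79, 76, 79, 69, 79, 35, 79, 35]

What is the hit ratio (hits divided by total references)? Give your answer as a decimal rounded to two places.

0.31

79 -> fault, frames [79]
69 -> fault, frames [79, 69]
35 -> fault, evict 79, frames [69, 35]
76 -> fault, evict 69, frames [35, 76]
35 -> hit
79 -> fault, evict 76, frames [35, 79]
69 -> fault, evict 79, frames [35, 69]
35 -> hit
79 -> fault, evict 69, frames [35, 79]
76 -> fault, evict 79, frames [35, 76]
79 -> fault, evict 76, frames [35, 79]
69 -> fault, evict 79, frames [35, 69]
79 -> fault, evict 69, frames [35, 79]
35 -> hit
79 -> hit
35 -> hit
Hits: 5 of 16 references → 5/16 = 0.3125.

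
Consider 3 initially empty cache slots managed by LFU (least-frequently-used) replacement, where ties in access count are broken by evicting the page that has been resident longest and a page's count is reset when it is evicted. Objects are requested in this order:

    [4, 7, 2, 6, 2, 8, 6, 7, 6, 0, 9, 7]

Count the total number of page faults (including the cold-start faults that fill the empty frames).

9

4: fault, frames [4]
7: fault, frames [4, 7]
2: fault, frames [4, 7, 2]
6: fault, evict 4, frames [7, 2, 6]
2: hit
8: fault, evict 7, frames [2, 6, 8]
6: hit
7: fault, evict 8, frames [2, 6, 7]
6: hit
0: fault, evict 7, frames [2, 6, 0]
9: fault, evict 0, frames [2, 6, 9]
7: fault, evict 9, frames [2, 6, 7]
Page faults: 9.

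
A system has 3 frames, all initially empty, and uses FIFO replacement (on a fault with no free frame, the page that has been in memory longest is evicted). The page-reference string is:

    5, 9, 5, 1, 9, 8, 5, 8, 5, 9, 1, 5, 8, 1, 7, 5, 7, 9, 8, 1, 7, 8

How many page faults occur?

5: fault, frames {5}
9: fault, frames {5,9}
5: hit
1: fault, frames {5,9,1}
9: hit
8: fault, evict 5, frames {9,1,8}
5: fault, evict 9, frames {1,8,5}
8: hit
5: hit
9: fault, evict 1, frames {8,5,9}
1: fault, evict 8, frames {5,9,1}
5: hit
8: fault, evict 5, frames {9,1,8}
1: hit
7: fault, evict 9, frames {1,8,7}
5: fault, evict 1, frames {8,7,5}
7: hit
9: fault, evict 8, frames {7,5,9}
8: fault, evict 7, frames {5,9,8}
1: fault, evict 5, frames {9,8,1}
7: fault, evict 9, frames {8,1,7}
8: hit
Page faults: 14.

14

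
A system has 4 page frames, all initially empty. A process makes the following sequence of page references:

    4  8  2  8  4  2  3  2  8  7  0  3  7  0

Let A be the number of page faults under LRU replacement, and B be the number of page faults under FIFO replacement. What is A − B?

1

Under LRU: F F F . . . F . . F F F . . → 7 faults.
Under FIFO: F F F . . . F . . F F . . . → 6 faults.
A − B = 7 − 6 = 1.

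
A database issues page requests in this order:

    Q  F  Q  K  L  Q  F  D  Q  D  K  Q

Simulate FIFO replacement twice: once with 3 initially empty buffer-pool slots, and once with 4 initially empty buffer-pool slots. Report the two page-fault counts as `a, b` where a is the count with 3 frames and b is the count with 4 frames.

9, 6

3 frames: F F . F F F F F . . F F → 9 faults.
4 frames: F F . F F . . F F . . . → 6 faults.
6 < 9: adding a frame reduced faults, as is typical.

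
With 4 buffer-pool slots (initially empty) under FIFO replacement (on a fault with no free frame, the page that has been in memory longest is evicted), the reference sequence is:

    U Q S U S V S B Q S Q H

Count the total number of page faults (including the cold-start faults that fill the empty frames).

U -> fault, frames [U]
Q -> fault, frames [U, Q]
S -> fault, frames [U, Q, S]
U -> hit
S -> hit
V -> fault, frames [U, Q, S, V]
S -> hit
B -> fault, evict U, frames [Q, S, V, B]
Q -> hit
S -> hit
Q -> hit
H -> fault, evict Q, frames [S, V, B, H]
Page faults: 6.

6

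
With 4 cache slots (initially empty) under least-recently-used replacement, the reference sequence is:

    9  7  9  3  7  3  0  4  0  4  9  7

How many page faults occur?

9: fault, frames [9]
7: fault, frames [9, 7]
9: hit
3: fault, frames [7, 9, 3]
7: hit
3: hit
0: fault, frames [9, 7, 3, 0]
4: fault, evict 9, frames [7, 3, 0, 4]
0: hit
4: hit
9: fault, evict 7, frames [3, 0, 4, 9]
7: fault, evict 3, frames [0, 4, 9, 7]
Page faults: 7.

7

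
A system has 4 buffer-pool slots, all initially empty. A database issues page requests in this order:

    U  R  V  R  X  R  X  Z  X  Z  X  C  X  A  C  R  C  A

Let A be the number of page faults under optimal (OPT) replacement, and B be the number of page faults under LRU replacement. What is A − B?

Under OPT: F F F . F . . F . . . F . F . . . . → 7 faults.
Under LRU: F F F . F . . F . . . F . F . F . . → 8 faults.
A − B = 7 − 8 = -1.

-1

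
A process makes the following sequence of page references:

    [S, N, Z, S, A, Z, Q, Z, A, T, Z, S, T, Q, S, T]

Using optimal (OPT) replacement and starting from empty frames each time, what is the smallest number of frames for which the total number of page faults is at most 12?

2

f=1: 16 faults
f=2: 10 faults
f=3: 7 faults
f=4: 6 faults
f=5: 6 faults
f=6: 6 faults
Smallest f with faults ≤ 12 is 2.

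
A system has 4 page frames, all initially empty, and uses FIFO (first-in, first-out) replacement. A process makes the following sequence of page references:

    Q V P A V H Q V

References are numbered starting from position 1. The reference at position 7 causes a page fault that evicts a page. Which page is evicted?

V

pos 1: Q: fault, frames (Q)
pos 2: V: fault, frames (Q V)
pos 3: P: fault, frames (Q V P)
pos 4: A: fault, frames (Q V P A)
pos 5: V: hit
pos 6: H: fault, evict Q, frames (V P A H)
pos 7: Q: fault, evict V, frames (P A H Q)
At position 7, page V is evicted.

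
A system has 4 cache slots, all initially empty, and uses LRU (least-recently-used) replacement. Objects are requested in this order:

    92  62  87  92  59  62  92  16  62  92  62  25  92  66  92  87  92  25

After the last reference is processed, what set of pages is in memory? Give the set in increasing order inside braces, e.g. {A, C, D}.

{25, 66, 87, 92}

92 -> fault, frames (92)
62 -> fault, frames (92 62)
87 -> fault, frames (92 62 87)
92 -> hit
59 -> fault, frames (62 87 92 59)
62 -> hit
92 -> hit
16 -> fault, evict 87, frames (59 62 92 16)
62 -> hit
92 -> hit
62 -> hit
25 -> fault, evict 59, frames (16 92 62 25)
92 -> hit
66 -> fault, evict 16, frames (62 25 92 66)
92 -> hit
87 -> fault, evict 62, frames (25 66 92 87)
92 -> hit
25 -> hit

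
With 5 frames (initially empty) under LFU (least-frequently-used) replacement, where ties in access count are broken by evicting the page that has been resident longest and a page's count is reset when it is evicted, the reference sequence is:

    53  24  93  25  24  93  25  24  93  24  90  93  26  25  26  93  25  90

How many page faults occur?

6

53 → miss, frames {53}
24 → miss, frames {53,24}
93 → miss, frames {53,24,93}
25 → miss, frames {53,24,93,25}
24 → hit
93 → hit
25 → hit
24 → hit
93 → hit
24 → hit
90 → miss, frames {53,24,93,25,90}
93 → hit
26 → miss, evict 53, frames {24,93,25,90,26}
25 → hit
26 → hit
93 → hit
25 → hit
90 → hit
Page faults: 6.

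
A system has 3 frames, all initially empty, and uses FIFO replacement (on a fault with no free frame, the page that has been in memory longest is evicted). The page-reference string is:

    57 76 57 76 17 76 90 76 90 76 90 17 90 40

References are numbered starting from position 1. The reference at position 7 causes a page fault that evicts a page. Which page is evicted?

pos 1: 57 -> miss, frames [57]
pos 2: 76 -> miss, frames [57, 76]
pos 3: 57 -> hit
pos 4: 76 -> hit
pos 5: 17 -> miss, frames [57, 76, 17]
pos 6: 76 -> hit
pos 7: 90 -> miss, evict 57, frames [76, 17, 90]
At position 7, page 57 is evicted.

57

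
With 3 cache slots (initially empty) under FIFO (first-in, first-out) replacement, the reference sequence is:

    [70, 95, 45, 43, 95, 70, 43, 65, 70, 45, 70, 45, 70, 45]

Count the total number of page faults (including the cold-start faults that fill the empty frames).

70: fault, frames (70)
95: fault, frames (70 95)
45: fault, frames (70 95 45)
43: fault, evict 70, frames (95 45 43)
95: hit
70: fault, evict 95, frames (45 43 70)
43: hit
65: fault, evict 45, frames (43 70 65)
70: hit
45: fault, evict 43, frames (70 65 45)
70: hit
45: hit
70: hit
45: hit
Page faults: 7.

7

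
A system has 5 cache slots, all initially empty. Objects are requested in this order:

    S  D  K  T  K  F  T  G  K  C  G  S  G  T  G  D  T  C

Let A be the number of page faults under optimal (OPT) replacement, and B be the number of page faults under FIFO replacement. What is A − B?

-3

Under OPT: F F F F . F . F . F . . . . . . . . → 7 faults.
Under FIFO: F F F F . F . F . F . F . . . F F . → 10 faults.
A − B = 7 − 10 = -3.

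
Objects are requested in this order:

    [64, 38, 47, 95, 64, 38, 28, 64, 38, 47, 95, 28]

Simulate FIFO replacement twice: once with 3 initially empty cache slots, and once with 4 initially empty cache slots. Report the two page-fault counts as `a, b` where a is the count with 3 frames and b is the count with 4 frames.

3 frames: F F F F F F F . . F F . → 9 faults.
4 frames: F F F F . . F F F F F F → 10 faults.
10 > 9: adding a frame increased faults — Belady's anomaly.

9, 10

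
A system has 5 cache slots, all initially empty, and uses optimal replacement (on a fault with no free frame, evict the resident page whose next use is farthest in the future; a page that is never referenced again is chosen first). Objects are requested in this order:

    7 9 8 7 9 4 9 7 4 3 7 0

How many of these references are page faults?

7 -> miss, frames {7}
9 -> miss, frames {7,9}
8 -> miss, frames {7,9,8}
7 -> hit
9 -> hit
4 -> miss, frames {7,9,8,4}
9 -> hit
7 -> hit
4 -> hit
3 -> miss, frames {7,9,8,4,3}
7 -> hit
0 -> miss, evict 3, frames {7,9,8,4,0}
Page faults: 6.

6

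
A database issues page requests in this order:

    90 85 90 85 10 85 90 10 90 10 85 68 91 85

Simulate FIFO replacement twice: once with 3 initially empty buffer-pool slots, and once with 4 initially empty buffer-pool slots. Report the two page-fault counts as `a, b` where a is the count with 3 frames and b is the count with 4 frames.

6, 5

3 frames: F F . . F . . . . . . F F F → 6 faults.
4 frames: F F . . F . . . . . . F F . → 5 faults.
5 < 6: adding a frame reduced faults, as is typical.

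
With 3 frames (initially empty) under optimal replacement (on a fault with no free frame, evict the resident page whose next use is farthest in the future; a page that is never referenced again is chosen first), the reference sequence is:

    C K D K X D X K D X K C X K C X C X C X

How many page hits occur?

C → miss, frames (C)
K → miss, frames (C K)
D → miss, frames (C K D)
K → hit
X → miss, evict C, frames (K D X)
D → hit
X → hit
K → hit
D → hit
X → hit
K → hit
C → miss, evict D, frames (K X C)
X → hit
K → hit
C → hit
X → hit
C → hit
X → hit
C → hit
X → hit
Hits: 15.

15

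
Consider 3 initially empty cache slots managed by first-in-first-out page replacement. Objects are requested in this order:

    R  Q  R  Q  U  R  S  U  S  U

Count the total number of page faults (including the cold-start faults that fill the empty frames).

R -> miss, frames {R}
Q -> miss, frames {R,Q}
R -> hit
Q -> hit
U -> miss, frames {R,Q,U}
R -> hit
S -> miss, evict R, frames {Q,U,S}
U -> hit
S -> hit
U -> hit
Page faults: 4.

4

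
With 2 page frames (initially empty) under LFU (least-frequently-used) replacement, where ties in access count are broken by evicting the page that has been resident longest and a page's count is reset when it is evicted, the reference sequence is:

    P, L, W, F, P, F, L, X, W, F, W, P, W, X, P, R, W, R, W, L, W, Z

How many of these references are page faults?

19

P: fault, frames (P)
L: fault, frames (P L)
W: fault, evict P, frames (L W)
F: fault, evict L, frames (W F)
P: fault, evict W, frames (F P)
F: hit
L: fault, evict P, frames (F L)
X: fault, evict L, frames (F X)
W: fault, evict X, frames (F W)
F: hit
W: hit
P: fault, evict W, frames (F P)
W: fault, evict P, frames (F W)
X: fault, evict W, frames (F X)
P: fault, evict X, frames (F P)
R: fault, evict P, frames (F R)
W: fault, evict R, frames (F W)
R: fault, evict W, frames (F R)
W: fault, evict R, frames (F W)
L: fault, evict W, frames (F L)
W: fault, evict L, frames (F W)
Z: fault, evict W, frames (F Z)
Page faults: 19.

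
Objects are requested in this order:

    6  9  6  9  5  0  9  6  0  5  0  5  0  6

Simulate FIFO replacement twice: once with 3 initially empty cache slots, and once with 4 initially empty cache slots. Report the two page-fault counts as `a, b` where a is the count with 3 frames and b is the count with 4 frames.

5, 4

3 frames: F F . . F F . F . . . . . . → 5 faults.
4 frames: F F . . F F . . . . . . . . → 4 faults.
4 < 5: adding a frame reduced faults, as is typical.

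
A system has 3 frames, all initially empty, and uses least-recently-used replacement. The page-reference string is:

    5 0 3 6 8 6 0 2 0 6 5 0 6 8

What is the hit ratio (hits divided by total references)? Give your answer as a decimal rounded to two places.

5 → miss, frames (5)
0 → miss, frames (5 0)
3 → miss, frames (5 0 3)
6 → miss, evict 5, frames (0 3 6)
8 → miss, evict 0, frames (3 6 8)
6 → hit
0 → miss, evict 3, frames (8 6 0)
2 → miss, evict 8, frames (6 0 2)
0 → hit
6 → hit
5 → miss, evict 2, frames (0 6 5)
0 → hit
6 → hit
8 → miss, evict 5, frames (0 6 8)
Hits: 5 of 14 references → 5/14 = 0.3571.

0.36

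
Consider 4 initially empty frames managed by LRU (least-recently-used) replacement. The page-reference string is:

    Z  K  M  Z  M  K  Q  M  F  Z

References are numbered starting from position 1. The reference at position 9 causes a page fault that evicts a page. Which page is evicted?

pos 1: Z -> miss, frames [Z]
pos 2: K -> miss, frames [Z, K]
pos 3: M -> miss, frames [Z, K, M]
pos 4: Z -> hit
pos 5: M -> hit
pos 6: K -> hit
pos 7: Q -> miss, frames [Z, M, K, Q]
pos 8: M -> hit
pos 9: F -> miss, evict Z, frames [K, Q, M, F]
At position 9, page Z is evicted.

Z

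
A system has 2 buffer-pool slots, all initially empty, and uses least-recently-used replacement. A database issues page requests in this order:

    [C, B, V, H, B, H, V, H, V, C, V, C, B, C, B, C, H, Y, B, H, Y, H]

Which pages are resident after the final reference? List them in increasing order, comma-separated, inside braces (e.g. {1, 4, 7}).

C → fault, frames (C)
B → fault, frames (C B)
V → fault, evict C, frames (B V)
H → fault, evict B, frames (V H)
B → fault, evict V, frames (H B)
H → hit
V → fault, evict B, frames (H V)
H → hit
V → hit
C → fault, evict H, frames (V C)
V → hit
C → hit
B → fault, evict V, frames (C B)
C → hit
B → hit
C → hit
H → fault, evict B, frames (C H)
Y → fault, evict C, frames (H Y)
B → fault, evict H, frames (Y B)
H → fault, evict Y, frames (B H)
Y → fault, evict B, frames (H Y)
H → hit

{H, Y}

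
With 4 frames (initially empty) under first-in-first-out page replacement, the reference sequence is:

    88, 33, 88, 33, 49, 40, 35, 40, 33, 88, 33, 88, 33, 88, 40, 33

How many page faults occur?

88 → fault, frames {88}
33 → fault, frames {88,33}
88 → hit
33 → hit
49 → fault, frames {88,33,49}
40 → fault, frames {88,33,49,40}
35 → fault, evict 88, frames {33,49,40,35}
40 → hit
33 → hit
88 → fault, evict 33, frames {49,40,35,88}
33 → fault, evict 49, frames {40,35,88,33}
88 → hit
33 → hit
88 → hit
40 → hit
33 → hit
Page faults: 7.

7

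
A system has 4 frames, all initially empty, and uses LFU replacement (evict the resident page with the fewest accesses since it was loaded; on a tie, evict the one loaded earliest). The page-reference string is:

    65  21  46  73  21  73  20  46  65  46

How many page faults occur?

65 → miss, frames [65]
21 → miss, frames [65, 21]
46 → miss, frames [65, 21, 46]
73 → miss, frames [65, 21, 46, 73]
21 → hit
73 → hit
20 → miss, evict 65, frames [21, 46, 73, 20]
46 → hit
65 → miss, evict 20, frames [21, 46, 73, 65]
46 → hit
Page faults: 6.

6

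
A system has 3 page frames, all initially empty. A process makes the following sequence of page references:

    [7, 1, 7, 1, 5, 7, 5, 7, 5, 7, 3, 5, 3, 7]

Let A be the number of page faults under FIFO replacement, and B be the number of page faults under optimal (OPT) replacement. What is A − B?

Under FIFO: F F . . F . . . . . F . . F → 5 faults.
Under OPT: F F . . F . . . . . F . . . → 4 faults.
A − B = 5 − 4 = 1.

1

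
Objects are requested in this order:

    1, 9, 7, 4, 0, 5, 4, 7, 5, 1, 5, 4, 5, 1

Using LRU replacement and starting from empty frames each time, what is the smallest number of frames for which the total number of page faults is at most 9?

3

f=1: 14 faults
f=2: 12 faults
f=3: 9 faults
f=4: 7 faults
f=5: 7 faults
f=6: 6 faults
Smallest f with faults ≤ 9 is 3.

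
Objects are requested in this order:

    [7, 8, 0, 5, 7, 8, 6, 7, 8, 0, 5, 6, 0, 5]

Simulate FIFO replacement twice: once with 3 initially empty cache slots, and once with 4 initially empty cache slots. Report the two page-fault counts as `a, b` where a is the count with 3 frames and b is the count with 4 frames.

9, 10

3 frames: F F F F F F F . . F F . . . → 9 faults.
4 frames: F F F F . . F F F F F F . . → 10 faults.
10 > 9: adding a frame increased faults — Belady's anomaly.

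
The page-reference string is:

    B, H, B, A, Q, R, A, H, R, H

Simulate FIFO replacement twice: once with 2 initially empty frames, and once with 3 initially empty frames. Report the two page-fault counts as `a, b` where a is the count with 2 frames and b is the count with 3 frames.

8, 6

2 frames: F F . F F F F F F . → 8 faults.
3 frames: F F . F F F . F . . → 6 faults.
6 < 8: adding a frame reduced faults, as is typical.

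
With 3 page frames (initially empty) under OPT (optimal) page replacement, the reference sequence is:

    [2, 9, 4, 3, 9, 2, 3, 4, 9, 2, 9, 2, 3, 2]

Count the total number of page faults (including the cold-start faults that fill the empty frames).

2: miss, frames {2}
9: miss, frames {2,9}
4: miss, frames {2,9,4}
3: miss, evict 4, frames {2,9,3}
9: hit
2: hit
3: hit
4: miss, evict 3, frames {2,9,4}
9: hit
2: hit
9: hit
2: hit
3: miss, evict 4, frames {2,9,3}
2: hit
Page faults: 6.

6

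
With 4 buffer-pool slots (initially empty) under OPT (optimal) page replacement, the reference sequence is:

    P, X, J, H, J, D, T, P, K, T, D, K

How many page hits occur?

P: miss, frames (P)
X: miss, frames (P X)
J: miss, frames (P X J)
H: miss, frames (P X J H)
J: hit
D: miss, evict H, frames (P X J D)
T: miss, evict J, frames (P X D T)
P: hit
K: miss, evict X, frames (P D T K)
T: hit
D: hit
K: hit
Hits: 5.

5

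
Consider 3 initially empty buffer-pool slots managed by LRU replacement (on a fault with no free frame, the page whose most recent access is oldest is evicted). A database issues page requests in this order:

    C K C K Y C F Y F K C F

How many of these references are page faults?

C -> miss, frames [C]
K -> miss, frames [C, K]
C -> hit
K -> hit
Y -> miss, frames [C, K, Y]
C -> hit
F -> miss, evict K, frames [Y, C, F]
Y -> hit
F -> hit
K -> miss, evict C, frames [Y, F, K]
C -> miss, evict Y, frames [F, K, C]
F -> hit
Page faults: 6.

6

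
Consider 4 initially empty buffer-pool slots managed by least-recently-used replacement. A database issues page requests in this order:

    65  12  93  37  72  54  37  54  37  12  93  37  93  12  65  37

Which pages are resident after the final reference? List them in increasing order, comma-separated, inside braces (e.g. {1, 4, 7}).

{12, 37, 65, 93}

65 → miss, frames {65}
12 → miss, frames {65,12}
93 → miss, frames {65,12,93}
37 → miss, frames {65,12,93,37}
72 → miss, evict 65, frames {12,93,37,72}
54 → miss, evict 12, frames {93,37,72,54}
37 → hit
54 → hit
37 → hit
12 → miss, evict 93, frames {72,54,37,12}
93 → miss, evict 72, frames {54,37,12,93}
37 → hit
93 → hit
12 → hit
65 → miss, evict 54, frames {37,93,12,65}
37 → hit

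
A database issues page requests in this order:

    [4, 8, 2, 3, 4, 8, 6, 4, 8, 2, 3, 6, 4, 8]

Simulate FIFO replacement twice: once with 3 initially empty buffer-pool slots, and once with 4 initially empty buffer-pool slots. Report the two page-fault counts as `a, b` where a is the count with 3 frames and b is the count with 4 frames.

11, 12

3 frames: F F F F F F F . . F F . F F → 11 faults.
4 frames: F F F F . . F F F F F F F F → 12 faults.
12 > 11: adding a frame increased faults — Belady's anomaly.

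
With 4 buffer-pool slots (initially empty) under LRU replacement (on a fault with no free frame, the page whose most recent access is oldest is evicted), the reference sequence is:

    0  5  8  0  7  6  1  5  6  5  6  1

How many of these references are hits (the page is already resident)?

5

0 → miss, frames [0]
5 → miss, frames [0, 5]
8 → miss, frames [0, 5, 8]
0 → hit
7 → miss, frames [5, 8, 0, 7]
6 → miss, evict 5, frames [8, 0, 7, 6]
1 → miss, evict 8, frames [0, 7, 6, 1]
5 → miss, evict 0, frames [7, 6, 1, 5]
6 → hit
5 → hit
6 → hit
1 → hit
Hits: 5.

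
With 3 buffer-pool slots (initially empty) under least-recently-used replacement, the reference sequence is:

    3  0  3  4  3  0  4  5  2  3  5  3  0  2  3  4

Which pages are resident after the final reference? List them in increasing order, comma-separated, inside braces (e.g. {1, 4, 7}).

{2, 3, 4}

3 -> fault, frames {3}
0 -> fault, frames {3,0}
3 -> hit
4 -> fault, frames {0,3,4}
3 -> hit
0 -> hit
4 -> hit
5 -> fault, evict 3, frames {0,4,5}
2 -> fault, evict 0, frames {4,5,2}
3 -> fault, evict 4, frames {5,2,3}
5 -> hit
3 -> hit
0 -> fault, evict 2, frames {5,3,0}
2 -> fault, evict 5, frames {3,0,2}
3 -> hit
4 -> fault, evict 0, frames {2,3,4}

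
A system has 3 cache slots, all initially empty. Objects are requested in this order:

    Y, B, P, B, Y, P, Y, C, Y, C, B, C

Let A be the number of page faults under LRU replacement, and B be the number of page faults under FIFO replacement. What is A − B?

Under LRU: F F F . . . . F . . F . → 5 faults.
Under FIFO: F F F . . . . F F . F . → 6 faults.
A − B = 5 − 6 = -1.

-1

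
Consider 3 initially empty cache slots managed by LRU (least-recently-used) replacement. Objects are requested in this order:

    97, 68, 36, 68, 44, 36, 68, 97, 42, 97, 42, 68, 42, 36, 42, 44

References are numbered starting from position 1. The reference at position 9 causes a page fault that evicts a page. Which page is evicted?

pos 1: 97 → fault, frames {97}
pos 2: 68 → fault, frames {97,68}
pos 3: 36 → fault, frames {97,68,36}
pos 4: 68 → hit
pos 5: 44 → fault, evict 97, frames {36,68,44}
pos 6: 36 → hit
pos 7: 68 → hit
pos 8: 97 → fault, evict 44, frames {36,68,97}
pos 9: 42 → fault, evict 36, frames {68,97,42}
At position 9, page 36 is evicted.

36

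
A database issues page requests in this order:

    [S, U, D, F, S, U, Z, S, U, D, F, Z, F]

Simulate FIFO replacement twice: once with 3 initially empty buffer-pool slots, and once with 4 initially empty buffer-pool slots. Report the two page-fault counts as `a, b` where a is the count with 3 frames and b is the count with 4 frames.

9, 10

3 frames: F F F F F F F . . F F . . → 9 faults.
4 frames: F F F F . . F F F F F F . → 10 faults.
10 > 9: adding a frame increased faults — Belady's anomaly.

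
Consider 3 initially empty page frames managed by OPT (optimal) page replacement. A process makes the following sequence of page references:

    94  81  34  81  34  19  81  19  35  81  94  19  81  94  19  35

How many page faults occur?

7

94 -> miss, frames [94]
81 -> miss, frames [94, 81]
34 -> miss, frames [94, 81, 34]
81 -> hit
34 -> hit
19 -> miss, evict 34, frames [94, 81, 19]
81 -> hit
19 -> hit
35 -> miss, evict 19, frames [94, 81, 35]
81 -> hit
94 -> hit
19 -> miss, evict 35, frames [94, 81, 19]
81 -> hit
94 -> hit
19 -> hit
35 -> miss, evict 19, frames [94, 81, 35]
Page faults: 7.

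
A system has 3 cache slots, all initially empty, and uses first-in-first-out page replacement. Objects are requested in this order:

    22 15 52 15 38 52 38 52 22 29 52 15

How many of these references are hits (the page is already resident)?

4

22: fault, frames {22}
15: fault, frames {22,15}
52: fault, frames {22,15,52}
15: hit
38: fault, evict 22, frames {15,52,38}
52: hit
38: hit
52: hit
22: fault, evict 15, frames {52,38,22}
29: fault, evict 52, frames {38,22,29}
52: fault, evict 38, frames {22,29,52}
15: fault, evict 22, frames {29,52,15}
Hits: 4.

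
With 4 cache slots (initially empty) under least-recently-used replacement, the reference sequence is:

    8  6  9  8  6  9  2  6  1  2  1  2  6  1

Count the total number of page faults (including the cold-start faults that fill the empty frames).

8 -> miss, frames (8)
6 -> miss, frames (8 6)
9 -> miss, frames (8 6 9)
8 -> hit
6 -> hit
9 -> hit
2 -> miss, frames (8 6 9 2)
6 -> hit
1 -> miss, evict 8, frames (9 2 6 1)
2 -> hit
1 -> hit
2 -> hit
6 -> hit
1 -> hit
Page faults: 5.

5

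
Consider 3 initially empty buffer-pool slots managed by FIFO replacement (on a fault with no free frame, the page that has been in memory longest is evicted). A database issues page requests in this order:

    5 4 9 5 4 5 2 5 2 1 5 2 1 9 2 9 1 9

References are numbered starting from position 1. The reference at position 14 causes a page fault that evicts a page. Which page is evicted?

2

pos 1: 5 -> fault, frames {5}
pos 2: 4 -> fault, frames {5,4}
pos 3: 9 -> fault, frames {5,4,9}
pos 4: 5 -> hit
pos 5: 4 -> hit
pos 6: 5 -> hit
pos 7: 2 -> fault, evict 5, frames {4,9,2}
pos 8: 5 -> fault, evict 4, frames {9,2,5}
pos 9: 2 -> hit
pos 10: 1 -> fault, evict 9, frames {2,5,1}
pos 11: 5 -> hit
pos 12: 2 -> hit
pos 13: 1 -> hit
pos 14: 9 -> fault, evict 2, frames {5,1,9}
At position 14, page 2 is evicted.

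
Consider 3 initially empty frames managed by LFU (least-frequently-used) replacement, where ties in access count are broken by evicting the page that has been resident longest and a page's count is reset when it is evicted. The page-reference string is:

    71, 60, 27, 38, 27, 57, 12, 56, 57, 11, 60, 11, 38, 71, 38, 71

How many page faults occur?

14

71: fault, frames {71}
60: fault, frames {71,60}
27: fault, frames {71,60,27}
38: fault, evict 71, frames {60,27,38}
27: hit
57: fault, evict 60, frames {27,38,57}
12: fault, evict 38, frames {27,57,12}
56: fault, evict 57, frames {27,12,56}
57: fault, evict 12, frames {27,56,57}
11: fault, evict 56, frames {27,57,11}
60: fault, evict 57, frames {27,11,60}
11: hit
38: fault, evict 60, frames {27,11,38}
71: fault, evict 38, frames {27,11,71}
38: fault, evict 71, frames {27,11,38}
71: fault, evict 38, frames {27,11,71}
Page faults: 14.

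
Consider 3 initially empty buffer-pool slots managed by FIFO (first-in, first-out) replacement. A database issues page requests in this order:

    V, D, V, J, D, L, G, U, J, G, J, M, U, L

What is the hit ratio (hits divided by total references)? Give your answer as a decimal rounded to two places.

V: miss, frames [V]
D: miss, frames [V, D]
V: hit
J: miss, frames [V, D, J]
D: hit
L: miss, evict V, frames [D, J, L]
G: miss, evict D, frames [J, L, G]
U: miss, evict J, frames [L, G, U]
J: miss, evict L, frames [G, U, J]
G: hit
J: hit
M: miss, evict G, frames [U, J, M]
U: hit
L: miss, evict U, frames [J, M, L]
Hits: 5 of 14 references → 5/14 = 0.3571.

0.36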